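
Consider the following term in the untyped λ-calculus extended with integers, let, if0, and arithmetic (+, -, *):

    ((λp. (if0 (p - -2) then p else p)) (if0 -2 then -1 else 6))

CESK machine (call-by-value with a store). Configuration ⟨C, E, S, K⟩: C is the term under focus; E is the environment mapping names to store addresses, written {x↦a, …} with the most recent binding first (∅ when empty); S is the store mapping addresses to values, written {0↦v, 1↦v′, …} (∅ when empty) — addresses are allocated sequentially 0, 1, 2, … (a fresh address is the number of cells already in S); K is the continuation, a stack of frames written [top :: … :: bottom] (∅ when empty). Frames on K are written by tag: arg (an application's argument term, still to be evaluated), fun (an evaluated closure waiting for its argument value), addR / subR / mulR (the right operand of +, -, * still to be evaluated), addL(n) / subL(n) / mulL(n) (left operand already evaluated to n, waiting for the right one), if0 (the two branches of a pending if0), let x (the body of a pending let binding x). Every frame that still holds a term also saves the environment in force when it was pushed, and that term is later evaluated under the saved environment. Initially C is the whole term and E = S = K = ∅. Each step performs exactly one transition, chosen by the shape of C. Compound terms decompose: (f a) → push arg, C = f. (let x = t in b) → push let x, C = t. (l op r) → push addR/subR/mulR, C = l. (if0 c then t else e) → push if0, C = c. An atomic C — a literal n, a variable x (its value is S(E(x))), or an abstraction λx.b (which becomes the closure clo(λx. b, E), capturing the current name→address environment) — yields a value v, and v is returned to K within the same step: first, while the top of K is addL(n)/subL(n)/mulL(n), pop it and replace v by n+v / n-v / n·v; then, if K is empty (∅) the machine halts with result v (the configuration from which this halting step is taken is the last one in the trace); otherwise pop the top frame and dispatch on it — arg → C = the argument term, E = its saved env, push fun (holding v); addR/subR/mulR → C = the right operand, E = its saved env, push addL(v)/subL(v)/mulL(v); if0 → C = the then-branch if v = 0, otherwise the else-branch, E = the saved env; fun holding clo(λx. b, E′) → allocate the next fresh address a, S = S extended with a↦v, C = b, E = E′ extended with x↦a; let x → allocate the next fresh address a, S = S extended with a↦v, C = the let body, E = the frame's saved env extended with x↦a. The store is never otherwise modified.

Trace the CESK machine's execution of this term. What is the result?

Answer: 6

Machine steps:
[0] ⟨C=((λp. (if0 (p - -2) then p else p)) (if0 -2 then -1 else 6)); E=∅; S=∅; K=∅⟩
[1] ⟨C=(λp. (if0 (p - -2) then p else p)); E=∅; S=∅; K=[arg]⟩
[2] ⟨C=(if0 -2 then -1 else 6); E=∅; S=∅; K=[fun]⟩
[3] ⟨C=-2; E=∅; S=∅; K=[if0 :: fun]⟩
[4] ⟨C=6; E=∅; S=∅; K=[fun]⟩
[5] ⟨C=(if0 (p - -2) then p else p); E={p↦0}; S={0↦6}; K=∅⟩
[6] ⟨C=(p - -2); E={p↦0}; S={0↦6}; K=[if0]⟩
[7] ⟨C=p; E={p↦0}; S={0↦6}; K=[subR :: if0]⟩
[8] ⟨C=-2; E={p↦0}; S={0↦6}; K=[subL(6) :: if0]⟩
[9] ⟨C=p; E={p↦0}; S={0↦6}; K=∅⟩
→ final value 6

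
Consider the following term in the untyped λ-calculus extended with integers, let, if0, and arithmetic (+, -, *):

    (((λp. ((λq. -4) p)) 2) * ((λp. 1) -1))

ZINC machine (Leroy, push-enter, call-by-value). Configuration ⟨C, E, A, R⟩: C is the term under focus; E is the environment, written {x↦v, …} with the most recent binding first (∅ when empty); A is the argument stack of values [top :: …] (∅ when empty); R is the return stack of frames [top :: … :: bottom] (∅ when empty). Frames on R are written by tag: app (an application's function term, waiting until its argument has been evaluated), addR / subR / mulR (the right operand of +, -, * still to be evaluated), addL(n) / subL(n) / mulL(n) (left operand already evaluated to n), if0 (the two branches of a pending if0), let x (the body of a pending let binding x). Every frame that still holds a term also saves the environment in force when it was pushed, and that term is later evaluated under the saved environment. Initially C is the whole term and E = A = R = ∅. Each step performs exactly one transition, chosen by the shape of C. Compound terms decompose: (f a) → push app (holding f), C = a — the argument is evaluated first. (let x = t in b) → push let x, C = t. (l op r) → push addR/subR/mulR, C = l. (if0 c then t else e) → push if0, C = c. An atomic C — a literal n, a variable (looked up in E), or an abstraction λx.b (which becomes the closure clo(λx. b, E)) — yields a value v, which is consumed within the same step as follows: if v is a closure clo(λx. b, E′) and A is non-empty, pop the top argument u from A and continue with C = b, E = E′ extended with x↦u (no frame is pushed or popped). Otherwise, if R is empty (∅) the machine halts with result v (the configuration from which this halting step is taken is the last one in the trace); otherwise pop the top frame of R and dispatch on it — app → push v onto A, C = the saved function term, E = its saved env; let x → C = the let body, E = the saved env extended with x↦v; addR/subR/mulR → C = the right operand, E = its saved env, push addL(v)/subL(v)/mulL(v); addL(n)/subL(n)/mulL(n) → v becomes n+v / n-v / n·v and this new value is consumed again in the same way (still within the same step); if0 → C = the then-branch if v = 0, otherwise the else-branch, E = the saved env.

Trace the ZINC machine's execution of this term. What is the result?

step 0: [C=(((λp. ((λq. -4) p)) 2) * ((λp. 1) -1)) | E=∅ | A=∅ | R=∅]
step 1: [C=((λp. ((λq. -4) p)) 2) | E=∅ | A=∅ | R=[mulR]]
step 2: [C=2 | E=∅ | A=∅ | R=[app :: mulR]]
step 3: [C=(λp. ((λq. -4) p)) | E=∅ | A=[2] | R=[mulR]]
step 4: [C=((λq. -4) p) | E={p↦2} | A=∅ | R=[mulR]]
step 5: [C=p | E={p↦2} | A=∅ | R=[app :: mulR]]
step 6: [C=(λq. -4) | E={p↦2} | A=[2] | R=[mulR]]
step 7: [C=-4 | E={q↦2, p↦2} | A=∅ | R=[mulR]]
step 8: [C=((λp. 1) -1) | E=∅ | A=∅ | R=[mulL(-4)]]
step 9: [C=-1 | E=∅ | A=∅ | R=[app :: mulL(-4)]]
step 10: [C=(λp. 1) | E=∅ | A=[-1] | R=[mulL(-4)]]
step 11: [C=1 | E={p↦-1} | A=∅ | R=[mulL(-4)]]
→ final value -4

Answer: -4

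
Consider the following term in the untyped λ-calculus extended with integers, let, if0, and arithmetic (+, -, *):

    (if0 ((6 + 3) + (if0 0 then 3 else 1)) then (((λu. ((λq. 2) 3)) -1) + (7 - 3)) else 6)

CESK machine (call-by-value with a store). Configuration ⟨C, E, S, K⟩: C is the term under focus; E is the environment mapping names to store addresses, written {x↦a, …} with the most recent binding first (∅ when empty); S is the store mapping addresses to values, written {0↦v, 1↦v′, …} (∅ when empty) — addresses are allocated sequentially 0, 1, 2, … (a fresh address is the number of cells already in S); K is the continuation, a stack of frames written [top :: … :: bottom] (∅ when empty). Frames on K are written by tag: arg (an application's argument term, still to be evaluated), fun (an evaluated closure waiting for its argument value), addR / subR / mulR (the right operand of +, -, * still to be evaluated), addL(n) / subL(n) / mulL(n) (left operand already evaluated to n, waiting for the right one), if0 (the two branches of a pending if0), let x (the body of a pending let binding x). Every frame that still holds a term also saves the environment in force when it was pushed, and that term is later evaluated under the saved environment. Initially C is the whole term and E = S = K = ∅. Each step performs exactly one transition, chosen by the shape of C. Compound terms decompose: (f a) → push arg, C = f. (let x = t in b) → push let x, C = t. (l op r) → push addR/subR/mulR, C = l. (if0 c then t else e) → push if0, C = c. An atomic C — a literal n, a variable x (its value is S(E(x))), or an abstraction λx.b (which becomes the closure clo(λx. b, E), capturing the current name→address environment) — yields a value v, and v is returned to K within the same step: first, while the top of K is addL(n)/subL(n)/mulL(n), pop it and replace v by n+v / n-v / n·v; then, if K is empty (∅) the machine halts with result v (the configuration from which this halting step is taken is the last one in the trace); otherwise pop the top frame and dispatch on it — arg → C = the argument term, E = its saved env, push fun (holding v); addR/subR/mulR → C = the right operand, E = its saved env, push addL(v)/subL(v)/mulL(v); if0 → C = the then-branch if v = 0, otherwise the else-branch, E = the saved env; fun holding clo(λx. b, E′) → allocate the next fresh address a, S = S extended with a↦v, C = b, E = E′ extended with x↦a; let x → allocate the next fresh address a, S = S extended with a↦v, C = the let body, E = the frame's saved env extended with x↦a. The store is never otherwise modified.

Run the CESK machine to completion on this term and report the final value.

t=0: [C=(if0 ((6 + 3) + (if0 0 then 3 else 1)) then (((λu. ((λq. 2) 3)) -1) + (7 - 3)) else 6) | E=∅ | S=∅ | K=∅]
t=1: [C=((6 + 3) + (if0 0 then 3 else 1)) | E=∅ | S=∅ | K=[if0]]
t=2: [C=(6 + 3) | E=∅ | S=∅ | K=[addR :: if0]]
t=3: [C=6 | E=∅ | S=∅ | K=[addR :: addR :: if0]]
t=4: [C=3 | E=∅ | S=∅ | K=[addL(6) :: addR :: if0]]
t=5: [C=(if0 0 then 3 else 1) | E=∅ | S=∅ | K=[addL(9) :: if0]]
t=6: [C=0 | E=∅ | S=∅ | K=[if0 :: addL(9) :: if0]]
t=7: [C=3 | E=∅ | S=∅ | K=[addL(9) :: if0]]
t=8: [C=6 | E=∅ | S=∅ | K=∅]
→ final value 6

Answer: 6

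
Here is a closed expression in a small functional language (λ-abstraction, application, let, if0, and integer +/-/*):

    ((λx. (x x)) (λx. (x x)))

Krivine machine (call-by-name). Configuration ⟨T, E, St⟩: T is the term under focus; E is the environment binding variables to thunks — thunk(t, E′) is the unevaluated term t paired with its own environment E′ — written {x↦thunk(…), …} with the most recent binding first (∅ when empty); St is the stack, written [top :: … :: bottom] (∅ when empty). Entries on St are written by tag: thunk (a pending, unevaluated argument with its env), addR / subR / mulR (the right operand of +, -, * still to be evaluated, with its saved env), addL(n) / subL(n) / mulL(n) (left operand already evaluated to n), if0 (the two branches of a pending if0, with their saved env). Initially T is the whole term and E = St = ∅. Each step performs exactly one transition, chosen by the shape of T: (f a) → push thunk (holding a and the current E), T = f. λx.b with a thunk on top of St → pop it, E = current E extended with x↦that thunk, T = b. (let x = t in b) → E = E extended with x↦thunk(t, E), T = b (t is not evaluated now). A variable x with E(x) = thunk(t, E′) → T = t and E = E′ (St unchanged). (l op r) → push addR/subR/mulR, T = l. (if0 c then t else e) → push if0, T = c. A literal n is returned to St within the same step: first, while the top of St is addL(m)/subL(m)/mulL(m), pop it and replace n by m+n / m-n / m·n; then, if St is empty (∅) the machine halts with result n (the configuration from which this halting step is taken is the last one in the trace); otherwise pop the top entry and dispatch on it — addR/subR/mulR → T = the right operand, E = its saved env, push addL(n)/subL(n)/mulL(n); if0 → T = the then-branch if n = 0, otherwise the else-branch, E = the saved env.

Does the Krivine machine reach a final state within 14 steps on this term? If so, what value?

Answer: DIVERGES (no final state within 14 steps)

Execution trace:
[0] ⟨T=((λx. (x x)) (λx. (x x))); E=∅; St=∅⟩
[1] ⟨T=(λx. (x x)); E=∅; St=[thunk]⟩
[2] ⟨T=(x x); E={x↦thunk((λx. (x x)), ∅)}; St=∅⟩
[3] ⟨T=x; E={x↦thunk((λx. (x x)), ∅)}; St=[thunk]⟩
[4] ⟨T=(λx. (x x)); E=∅; St=[thunk]⟩
[5] ⟨T=(x x); E={x↦thunk(x, {x↦thunk((λx. (x x)), ∅)})}; St=∅⟩
[6] ⟨T=x; E={x↦thunk(x, {x↦thunk((λx. (x x)), ∅)})}; St=[thunk]⟩
[7] ⟨T=x; E={x↦thunk((λx. (x x)), ∅)}; St=[thunk]⟩
[8] ⟨T=(λx. (x x)); E=∅; St=[thunk]⟩
[9] ⟨T=(x x); E={x↦thunk(x, {x↦thunk(x, {x↦thunk((λx. (x x)), ∅)})})}; St=∅⟩
[10] ⟨T=x; E={x↦thunk(x, {x↦thunk(x, {x↦thunk((λx. (x x)), ∅)})})}; St=[thunk]⟩
[11] ⟨T=x; E={x↦thunk(x, {x↦thunk((λx. (x x)), ∅)})}; St=[thunk]⟩
[12] ⟨T=x; E={x↦thunk((λx. (x x)), ∅)}; St=[thunk]⟩
[13] ⟨T=(λx. (x x)); E=∅; St=[thunk]⟩
[14] ⟨T=(x x); E={x↦thunk(x, {x↦thunk(x, {x↦thunk(x, {x↦thunk((λx. (x x)), ∅)})})})}; St=∅⟩
→ 14 transitions taken and the configuration is still not final: no result within 14 steps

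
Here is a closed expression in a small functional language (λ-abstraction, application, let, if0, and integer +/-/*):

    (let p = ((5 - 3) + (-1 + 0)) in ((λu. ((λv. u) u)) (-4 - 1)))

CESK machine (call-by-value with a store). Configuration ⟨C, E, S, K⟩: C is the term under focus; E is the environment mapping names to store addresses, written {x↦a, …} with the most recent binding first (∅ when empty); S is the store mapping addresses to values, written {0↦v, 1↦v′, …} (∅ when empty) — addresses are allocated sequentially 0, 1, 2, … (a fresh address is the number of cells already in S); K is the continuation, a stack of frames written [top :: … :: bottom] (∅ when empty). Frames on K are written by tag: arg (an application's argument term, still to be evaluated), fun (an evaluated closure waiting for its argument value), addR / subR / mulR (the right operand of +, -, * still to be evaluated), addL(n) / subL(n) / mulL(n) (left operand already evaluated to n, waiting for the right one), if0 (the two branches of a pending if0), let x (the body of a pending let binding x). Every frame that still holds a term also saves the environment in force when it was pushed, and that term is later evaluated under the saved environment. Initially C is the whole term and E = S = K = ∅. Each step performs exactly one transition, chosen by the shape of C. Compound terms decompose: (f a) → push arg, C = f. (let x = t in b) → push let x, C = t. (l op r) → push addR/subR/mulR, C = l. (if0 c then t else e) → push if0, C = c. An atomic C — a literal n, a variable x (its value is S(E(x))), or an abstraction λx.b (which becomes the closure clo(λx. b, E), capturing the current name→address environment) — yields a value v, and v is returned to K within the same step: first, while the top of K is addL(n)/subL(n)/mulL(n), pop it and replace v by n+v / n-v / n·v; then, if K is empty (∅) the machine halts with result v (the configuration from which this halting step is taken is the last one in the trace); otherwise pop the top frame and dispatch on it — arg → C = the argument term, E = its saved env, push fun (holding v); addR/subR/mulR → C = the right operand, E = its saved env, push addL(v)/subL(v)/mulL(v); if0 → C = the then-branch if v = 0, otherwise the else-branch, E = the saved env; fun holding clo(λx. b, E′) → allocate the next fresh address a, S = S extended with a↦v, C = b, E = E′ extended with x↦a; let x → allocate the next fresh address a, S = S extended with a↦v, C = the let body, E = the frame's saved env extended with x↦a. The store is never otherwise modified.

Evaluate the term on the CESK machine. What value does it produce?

Answer: -5

Derivation:
0. <C=(let p = ((5 - 3) + (-1 + 0)) in ((λu. ((λv. u) u)) (-4 - 1))), E=∅, S=∅, K=∅>
1. <C=((5 - 3) + (-1 + 0)), E=∅, S=∅, K=[let p]>
2. <C=(5 - 3), E=∅, S=∅, K=[addR :: let p]>
3. <C=5, E=∅, S=∅, K=[subR :: addR :: let p]>
4. <C=3, E=∅, S=∅, K=[subL(5) :: addR :: let p]>
5. <C=(-1 + 0), E=∅, S=∅, K=[addL(2) :: let p]>
6. <C=-1, E=∅, S=∅, K=[addR :: addL(2) :: let p]>
7. <C=0, E=∅, S=∅, K=[addL(-1) :: addL(2) :: let p]>
8. <C=((λu. ((λv. u) u)) (-4 - 1)), E={p↦0}, S={0↦1}, K=∅>
9. <C=(λu. ((λv. u) u)), E={p↦0}, S={0↦1}, K=[arg]>
10. <C=(-4 - 1), E={p↦0}, S={0↦1}, K=[fun]>
11. <C=-4, E={p↦0}, S={0↦1}, K=[subR :: fun]>
12. <C=1, E={p↦0}, S={0↦1}, K=[subL(-4) :: fun]>
13. <C=((λv. u) u), E={u↦1, p↦0}, S={0↦1, 1↦-5}, K=∅>
14. <C=(λv. u), E={u↦1, p↦0}, S={0↦1, 1↦-5}, K=[arg]>
15. <C=u, E={u↦1, p↦0}, S={0↦1, 1↦-5}, K=[fun]>
16. <C=u, E={v↦2, u↦1, p↦0}, S={0↦1, 1↦-5, 2↦-5}, K=∅>
→ final value -5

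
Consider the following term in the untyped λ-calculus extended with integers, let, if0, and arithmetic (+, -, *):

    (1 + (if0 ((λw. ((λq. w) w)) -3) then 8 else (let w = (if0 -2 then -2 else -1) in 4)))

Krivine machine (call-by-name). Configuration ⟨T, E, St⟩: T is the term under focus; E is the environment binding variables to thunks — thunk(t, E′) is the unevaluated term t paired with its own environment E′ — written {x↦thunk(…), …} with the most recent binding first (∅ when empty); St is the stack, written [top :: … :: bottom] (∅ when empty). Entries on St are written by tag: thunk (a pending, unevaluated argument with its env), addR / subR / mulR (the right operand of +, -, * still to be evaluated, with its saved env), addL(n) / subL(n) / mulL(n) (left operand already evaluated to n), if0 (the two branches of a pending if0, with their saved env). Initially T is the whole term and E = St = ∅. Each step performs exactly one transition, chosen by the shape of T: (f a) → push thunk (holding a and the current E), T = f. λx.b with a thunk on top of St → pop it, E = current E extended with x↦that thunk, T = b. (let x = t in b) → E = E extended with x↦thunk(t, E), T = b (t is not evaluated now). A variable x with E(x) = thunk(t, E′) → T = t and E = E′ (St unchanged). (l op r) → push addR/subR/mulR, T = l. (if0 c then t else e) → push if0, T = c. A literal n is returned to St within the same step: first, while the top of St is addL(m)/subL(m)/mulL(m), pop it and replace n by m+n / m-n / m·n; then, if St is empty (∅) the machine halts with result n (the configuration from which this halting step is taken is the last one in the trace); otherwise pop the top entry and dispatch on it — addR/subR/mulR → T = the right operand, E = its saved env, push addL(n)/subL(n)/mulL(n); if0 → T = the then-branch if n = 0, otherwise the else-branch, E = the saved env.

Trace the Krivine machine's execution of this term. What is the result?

Answer: 5

Machine steps:
step 0: ⟨T=(1 + (if0 ((λw. ((λq. w) w)) -3) then 8 else (let w = (if0 -2 then -2 else -1) in 4))); E=∅; St=∅⟩
step 1: ⟨T=1; E=∅; St=[addR]⟩
step 2: ⟨T=(if0 ((λw. ((λq. w) w)) -3) then 8 else (let w = (if0 -2 then -2 else -1) in 4)); E=∅; St=[addL(1)]⟩
step 3: ⟨T=((λw. ((λq. w) w)) -3); E=∅; St=[if0 :: addL(1)]⟩
step 4: ⟨T=(λw. ((λq. w) w)); E=∅; St=[thunk :: if0 :: addL(1)]⟩
step 5: ⟨T=((λq. w) w); E={w↦thunk(-3, ∅)}; St=[if0 :: addL(1)]⟩
step 6: ⟨T=(λq. w); E={w↦thunk(-3, ∅)}; St=[thunk :: if0 :: addL(1)]⟩
step 7: ⟨T=w; E={q↦thunk(w, {w↦thunk(-3, ∅)}), w↦thunk(-3, ∅)}; St=[if0 :: addL(1)]⟩
step 8: ⟨T=-3; E=∅; St=[if0 :: addL(1)]⟩
step 9: ⟨T=(let w = (if0 -2 then -2 else -1) in 4); E=∅; St=[addL(1)]⟩
step 10: ⟨T=4; E={w↦thunk((if0 -2 then -2 else -1), ∅)}; St=[addL(1)]⟩
→ final value 5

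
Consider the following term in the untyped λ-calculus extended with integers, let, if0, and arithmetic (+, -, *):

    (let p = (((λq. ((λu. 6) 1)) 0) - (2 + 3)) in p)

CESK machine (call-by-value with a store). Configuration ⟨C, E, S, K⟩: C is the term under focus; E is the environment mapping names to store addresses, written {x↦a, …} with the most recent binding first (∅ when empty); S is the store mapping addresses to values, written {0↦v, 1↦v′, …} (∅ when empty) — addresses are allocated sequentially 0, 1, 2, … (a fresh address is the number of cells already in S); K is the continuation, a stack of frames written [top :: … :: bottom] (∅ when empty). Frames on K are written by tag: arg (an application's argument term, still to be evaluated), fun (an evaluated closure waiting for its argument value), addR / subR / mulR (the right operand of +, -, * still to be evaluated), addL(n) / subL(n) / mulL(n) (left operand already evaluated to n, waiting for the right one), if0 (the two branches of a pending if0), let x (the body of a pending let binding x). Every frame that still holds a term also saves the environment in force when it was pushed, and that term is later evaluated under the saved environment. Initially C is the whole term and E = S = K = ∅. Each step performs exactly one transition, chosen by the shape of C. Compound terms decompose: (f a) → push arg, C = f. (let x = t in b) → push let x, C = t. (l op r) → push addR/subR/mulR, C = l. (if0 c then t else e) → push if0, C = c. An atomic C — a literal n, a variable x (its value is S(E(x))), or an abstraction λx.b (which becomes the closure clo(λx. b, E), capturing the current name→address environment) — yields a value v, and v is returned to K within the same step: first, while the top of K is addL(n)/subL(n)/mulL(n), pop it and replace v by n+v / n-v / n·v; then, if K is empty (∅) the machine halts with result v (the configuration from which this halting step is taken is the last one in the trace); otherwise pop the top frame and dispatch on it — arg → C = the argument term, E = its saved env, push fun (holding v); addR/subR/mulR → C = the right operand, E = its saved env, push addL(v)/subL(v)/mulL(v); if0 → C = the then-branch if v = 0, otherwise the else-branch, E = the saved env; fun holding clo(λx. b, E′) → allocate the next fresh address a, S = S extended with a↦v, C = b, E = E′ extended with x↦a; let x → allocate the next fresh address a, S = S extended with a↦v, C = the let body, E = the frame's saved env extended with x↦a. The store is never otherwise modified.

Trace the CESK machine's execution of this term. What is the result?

Answer: 1

Machine steps:
t=0: [C=(let p = (((λq. ((λu. 6) 1)) 0) - (2 + 3)) in p) | E=∅ | S=∅ | K=∅]
t=1: [C=(((λq. ((λu. 6) 1)) 0) - (2 + 3)) | E=∅ | S=∅ | K=[let p]]
t=2: [C=((λq. ((λu. 6) 1)) 0) | E=∅ | S=∅ | K=[subR :: let p]]
t=3: [C=(λq. ((λu. 6) 1)) | E=∅ | S=∅ | K=[arg :: subR :: let p]]
t=4: [C=0 | E=∅ | S=∅ | K=[fun :: subR :: let p]]
t=5: [C=((λu. 6) 1) | E={q↦0} | S={0↦0} | K=[subR :: let p]]
t=6: [C=(λu. 6) | E={q↦0} | S={0↦0} | K=[arg :: subR :: let p]]
t=7: [C=1 | E={q↦0} | S={0↦0} | K=[fun :: subR :: let p]]
t=8: [C=6 | E={u↦1, q↦0} | S={0↦0, 1↦1} | K=[subR :: let p]]
t=9: [C=(2 + 3) | E=∅ | S={0↦0, 1↦1} | K=[subL(6) :: let p]]
t=10: [C=2 | E=∅ | S={0↦0, 1↦1} | K=[addR :: subL(6) :: let p]]
t=11: [C=3 | E=∅ | S={0↦0, 1↦1} | K=[addL(2) :: subL(6) :: let p]]
t=12: [C=p | E={p↦2} | S={0↦0, 1↦1, 2↦1} | K=∅]
→ final value 1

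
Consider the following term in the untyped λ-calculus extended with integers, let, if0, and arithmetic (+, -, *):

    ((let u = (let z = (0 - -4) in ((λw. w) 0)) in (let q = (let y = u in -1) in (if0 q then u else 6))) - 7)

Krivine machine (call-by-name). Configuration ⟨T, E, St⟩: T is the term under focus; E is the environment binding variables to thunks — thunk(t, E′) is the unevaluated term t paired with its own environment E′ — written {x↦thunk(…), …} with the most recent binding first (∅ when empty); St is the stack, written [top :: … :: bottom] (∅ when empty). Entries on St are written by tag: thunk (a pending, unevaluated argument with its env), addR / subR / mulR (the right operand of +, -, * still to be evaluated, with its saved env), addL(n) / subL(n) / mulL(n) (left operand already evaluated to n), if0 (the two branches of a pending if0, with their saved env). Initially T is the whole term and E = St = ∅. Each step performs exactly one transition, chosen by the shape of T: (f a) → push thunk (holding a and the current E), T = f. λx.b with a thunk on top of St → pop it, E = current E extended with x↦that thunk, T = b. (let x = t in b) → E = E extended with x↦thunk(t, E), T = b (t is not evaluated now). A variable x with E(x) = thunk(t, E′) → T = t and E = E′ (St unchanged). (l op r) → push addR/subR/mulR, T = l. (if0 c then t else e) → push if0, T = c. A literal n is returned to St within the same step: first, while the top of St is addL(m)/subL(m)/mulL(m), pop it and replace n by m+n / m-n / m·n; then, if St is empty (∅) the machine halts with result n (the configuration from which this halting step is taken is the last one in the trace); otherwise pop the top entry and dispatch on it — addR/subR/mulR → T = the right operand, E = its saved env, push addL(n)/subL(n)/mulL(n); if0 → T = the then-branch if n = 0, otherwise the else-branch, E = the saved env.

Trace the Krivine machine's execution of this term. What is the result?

0. ⟨T=((let u = (let z = (0 - -4) in ((λw. w) 0)) in (let q = (let y = u in -1) in (if0 q then u else 6))) - 7); E=∅; St=∅⟩
1. ⟨T=(let u = (let z = (0 - -4) in ((λw. w) 0)) in (let q = (let y = u in -1) in (if0 q then u else 6))); E=∅; St=[subR]⟩
2. ⟨T=(let q = (let y = u in -1) in (if0 q then u else 6)); E={u↦thunk((let z = (0 - -4) in ((λw. w) 0)), ∅)}; St=[subR]⟩
3. ⟨T=(if0 q then u else 6); E={q↦thunk((let y = u in -1), {u↦thunk((let z = (0 - -4) in ((λw. w) 0)), ∅)}), u↦thunk((let z = (0 - -4) in ((λw. w) 0)), ∅)}; St=[subR]⟩
4. ⟨T=q; E={q↦thunk((let y = u in -1), {u↦thunk((let z = (0 - -4) in ((λw. w) 0)), ∅)}), u↦thunk((let z = (0 - -4) in ((λw. w) 0)), ∅)}; St=[if0 :: subR]⟩
5. ⟨T=(let y = u in -1); E={u↦thunk((let z = (0 - -4) in ((λw. w) 0)), ∅)}; St=[if0 :: subR]⟩
6. ⟨T=-1; E={y↦thunk(u, {u↦thunk((let z = (0 - -4) in ((λw. w) 0)), ∅)}), u↦thunk((let z = (0 - -4) in ((λw. w) 0)), ∅)}; St=[if0 :: subR]⟩
7. ⟨T=6; E={q↦thunk((let y = u in -1), {u↦thunk((let z = (0 - -4) in ((λw. w) 0)), ∅)}), u↦thunk((let z = (0 - -4) in ((λw. w) 0)), ∅)}; St=[subR]⟩
8. ⟨T=7; E=∅; St=[subL(6)]⟩
→ final value -1

Answer: -1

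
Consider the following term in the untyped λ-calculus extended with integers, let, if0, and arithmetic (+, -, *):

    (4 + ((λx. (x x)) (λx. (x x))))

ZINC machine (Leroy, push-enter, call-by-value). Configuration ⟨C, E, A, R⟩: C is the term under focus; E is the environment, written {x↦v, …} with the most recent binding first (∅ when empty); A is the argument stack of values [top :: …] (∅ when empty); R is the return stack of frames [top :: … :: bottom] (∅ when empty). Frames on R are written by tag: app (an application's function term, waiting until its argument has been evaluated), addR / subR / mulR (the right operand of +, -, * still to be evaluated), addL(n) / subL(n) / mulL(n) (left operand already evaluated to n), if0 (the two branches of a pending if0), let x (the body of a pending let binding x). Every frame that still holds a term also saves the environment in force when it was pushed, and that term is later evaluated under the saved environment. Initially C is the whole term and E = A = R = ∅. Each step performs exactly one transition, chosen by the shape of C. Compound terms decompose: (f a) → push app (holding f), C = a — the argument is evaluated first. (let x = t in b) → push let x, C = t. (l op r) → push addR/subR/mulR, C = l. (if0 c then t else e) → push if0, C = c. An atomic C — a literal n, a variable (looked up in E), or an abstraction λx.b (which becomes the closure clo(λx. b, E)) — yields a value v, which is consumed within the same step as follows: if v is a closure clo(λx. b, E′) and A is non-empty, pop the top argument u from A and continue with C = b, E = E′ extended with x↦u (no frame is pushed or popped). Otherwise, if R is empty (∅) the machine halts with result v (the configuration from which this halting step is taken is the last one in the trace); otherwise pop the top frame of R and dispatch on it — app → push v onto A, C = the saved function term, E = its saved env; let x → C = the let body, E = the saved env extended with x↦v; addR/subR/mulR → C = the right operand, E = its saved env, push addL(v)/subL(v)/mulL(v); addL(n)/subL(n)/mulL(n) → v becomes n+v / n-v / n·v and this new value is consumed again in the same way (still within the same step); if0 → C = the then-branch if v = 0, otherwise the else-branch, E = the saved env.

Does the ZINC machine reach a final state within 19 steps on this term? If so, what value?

step 0: [C=(4 + ((λx. (x x)) (λx. (x x)))) | E=∅ | A=∅ | R=∅]
step 1: [C=4 | E=∅ | A=∅ | R=[addR]]
step 2: [C=((λx. (x x)) (λx. (x x))) | E=∅ | A=∅ | R=[addL(4)]]
step 3: [C=(λx. (x x)) | E=∅ | A=∅ | R=[app :: addL(4)]]
step 4: [C=(λx. (x x)) | E=∅ | A=[clo(λx. (x x), ∅)] | R=[addL(4)]]
step 5: [C=(x x) | E={x↦clo(λx. (x x), ∅)} | A=∅ | R=[addL(4)]]
step 6: [C=x | E={x↦clo(λx. (x x), ∅)} | A=∅ | R=[app :: addL(4)]]
step 7: [C=x | E={x↦clo(λx. (x x), ∅)} | A=[clo(λx. (x x), ∅)] | R=[addL(4)]]
… configuration repeats with period 3 (steps 5–7 recur indefinitely) …

Answer: DIVERGES (no final state within 19 steps)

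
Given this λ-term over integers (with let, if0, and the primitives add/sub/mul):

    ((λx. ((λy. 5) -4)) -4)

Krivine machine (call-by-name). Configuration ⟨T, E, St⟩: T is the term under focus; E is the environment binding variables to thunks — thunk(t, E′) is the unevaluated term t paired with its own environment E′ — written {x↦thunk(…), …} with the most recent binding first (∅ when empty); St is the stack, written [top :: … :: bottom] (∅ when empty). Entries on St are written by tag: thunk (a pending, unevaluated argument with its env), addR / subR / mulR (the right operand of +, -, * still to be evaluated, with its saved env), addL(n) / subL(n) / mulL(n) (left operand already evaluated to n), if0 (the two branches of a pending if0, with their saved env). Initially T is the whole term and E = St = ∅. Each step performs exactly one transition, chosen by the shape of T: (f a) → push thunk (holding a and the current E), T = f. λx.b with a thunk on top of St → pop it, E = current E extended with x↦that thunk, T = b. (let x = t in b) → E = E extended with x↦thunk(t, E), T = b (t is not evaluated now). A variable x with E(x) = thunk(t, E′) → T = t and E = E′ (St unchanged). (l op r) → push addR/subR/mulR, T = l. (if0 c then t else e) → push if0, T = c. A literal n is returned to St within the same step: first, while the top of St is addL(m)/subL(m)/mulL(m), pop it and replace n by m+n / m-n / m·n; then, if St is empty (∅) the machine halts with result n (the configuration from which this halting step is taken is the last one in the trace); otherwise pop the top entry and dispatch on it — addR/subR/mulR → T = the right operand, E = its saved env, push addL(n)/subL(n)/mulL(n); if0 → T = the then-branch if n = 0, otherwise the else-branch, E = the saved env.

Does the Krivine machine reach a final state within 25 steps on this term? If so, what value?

Answer: 5

Execution trace:
[0] ⟨T=((λx. ((λy. 5) -4)) -4); E=∅; St=∅⟩
[1] ⟨T=(λx. ((λy. 5) -4)); E=∅; St=[thunk]⟩
[2] ⟨T=((λy. 5) -4); E={x↦thunk(-4, ∅)}; St=∅⟩
[3] ⟨T=(λy. 5); E={x↦thunk(-4, ∅)}; St=[thunk]⟩
[4] ⟨T=5; E={y↦thunk(-4, {x↦thunk(-4, ∅)}), x↦thunk(-4, ∅)}; St=∅⟩
→ final value 5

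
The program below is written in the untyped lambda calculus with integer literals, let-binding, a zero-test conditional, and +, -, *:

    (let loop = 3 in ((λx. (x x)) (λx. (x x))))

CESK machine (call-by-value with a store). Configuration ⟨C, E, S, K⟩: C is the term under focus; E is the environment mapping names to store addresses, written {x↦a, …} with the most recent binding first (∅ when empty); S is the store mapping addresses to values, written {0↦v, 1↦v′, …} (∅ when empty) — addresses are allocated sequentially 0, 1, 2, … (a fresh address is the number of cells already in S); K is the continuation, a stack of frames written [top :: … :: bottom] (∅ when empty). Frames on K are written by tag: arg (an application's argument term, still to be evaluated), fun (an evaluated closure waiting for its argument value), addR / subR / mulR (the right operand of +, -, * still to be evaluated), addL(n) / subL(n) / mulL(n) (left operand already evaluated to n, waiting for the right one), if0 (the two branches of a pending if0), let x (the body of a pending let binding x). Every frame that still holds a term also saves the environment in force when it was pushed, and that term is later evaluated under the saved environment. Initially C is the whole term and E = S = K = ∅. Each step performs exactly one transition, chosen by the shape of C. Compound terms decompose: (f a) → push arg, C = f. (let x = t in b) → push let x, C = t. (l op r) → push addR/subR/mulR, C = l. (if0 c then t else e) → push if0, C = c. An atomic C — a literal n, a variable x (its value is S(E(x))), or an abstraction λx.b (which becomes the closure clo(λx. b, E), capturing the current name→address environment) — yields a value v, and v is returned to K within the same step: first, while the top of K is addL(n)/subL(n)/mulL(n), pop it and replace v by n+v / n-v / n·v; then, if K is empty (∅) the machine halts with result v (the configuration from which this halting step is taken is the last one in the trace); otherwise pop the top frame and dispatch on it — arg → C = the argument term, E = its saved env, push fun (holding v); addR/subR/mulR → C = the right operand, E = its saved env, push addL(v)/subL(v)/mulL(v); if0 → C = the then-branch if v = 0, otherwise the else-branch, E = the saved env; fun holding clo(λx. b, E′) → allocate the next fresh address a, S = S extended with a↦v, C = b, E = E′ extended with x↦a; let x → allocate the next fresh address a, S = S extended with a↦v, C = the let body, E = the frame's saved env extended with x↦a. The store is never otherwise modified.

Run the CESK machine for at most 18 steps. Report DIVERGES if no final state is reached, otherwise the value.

t=0: [C=(let loop = 3 in ((λx. (x x)) (λx. (x x)))) | E=∅ | S=∅ | K=∅]
t=1: [C=3 | E=∅ | S=∅ | K=[let loop]]
t=2: [C=((λx. (x x)) (λx. (x x))) | E={loop↦0} | S={0↦3} | K=∅]
t=3: [C=(λx. (x x)) | E={loop↦0} | S={0↦3} | K=[arg]]
t=4: [C=(λx. (x x)) | E={loop↦0} | S={0↦3} | K=[fun]]
t=5: [C=(x x) | E={x↦1, loop↦0} | S={0↦3, 1↦clo(λx. (x x), {loop↦0})} | K=∅]
t=6: [C=x | E={x↦1, loop↦0} | S={0↦3, 1↦clo(λx. (x x), {loop↦0})} | K=[arg]]
t=7: [C=x | E={x↦1, loop↦0} | S={0↦3, 1↦clo(λx. (x x), {loop↦0})} | K=[fun]]
t=8: [C=(x x) | E={x↦2, loop↦0} | S={0↦3, 1↦clo(λx. (x x), {loop↦0}), 2↦clo(λx. (x x), {loop↦0})} | K=∅]
t=9: [C=x | E={x↦2, loop↦0} | S={0↦3, 1↦clo(λx. (x x), {loop↦0}), 2↦clo(λx. (x x), {loop↦0})} | K=[arg]]
t=10: [C=x | E={x↦2, loop↦0} | S={0↦3, 1↦clo(λx. (x x), {loop↦0}), 2↦clo(λx. (x x), {loop↦0})} | K=[fun]]
t=11: [C=(x x) | E={x↦3, loop↦0} | S={0↦3, 1↦clo(λx. (x x), {loop↦0}), 2↦clo(λx. (x x), {loop↦0}), 3↦clo(λx. (x x), {loop↦0})} | K=∅]
t=12: [C=x | E={x↦3, loop↦0} | S={0↦3, 1↦clo(λx. (x x), {loop↦0}), 2↦clo(λx. (x x), {loop↦0}), 3↦clo(λx. (x x), {loop↦0})} | K=[arg]]
t=13: [C=x | E={x↦3, loop↦0} | S={0↦3, 1↦clo(λx. (x x), {loop↦0}), 2↦clo(λx. (x x), {loop↦0}), 3↦clo(λx. (x x), {loop↦0})} | K=[fun]]
t=14: [C=(x x) | E={x↦4, loop↦0} | S={0↦3, 1↦clo(λx. (x x), {loop↦0}), 2↦clo(λx. (x x), {loop↦0}), 3↦clo(λx. (x x), {loop↦0}), 4↦clo(λx. (x x), {loop↦0})} | K=∅]
t=15: [C=x | E={x↦4, loop↦0} | S={0↦3, 1↦clo(λx. (x x), {loop↦0}), 2↦clo(λx. (x x), {loop↦0}), 3↦clo(λx. (x x), {loop↦0}), 4↦clo(λx. (x x), {loop↦0})} | K=[arg]]
t=16: [C=x | E={x↦4, loop↦0} | S={0↦3, 1↦clo(λx. (x x), {loop↦0}), 2↦clo(λx. (x x), {loop↦0}), 3↦clo(λx. (x x), {loop↦0}), 4↦clo(λx. (x x), {loop↦0})} | K=[fun]]
t=17: [C=(x x) | E={x↦5, loop↦0} | S={0↦3, 1↦clo(λx. (x x), {loop↦0}), 2↦clo(λx. (x x), {loop↦0}), 3↦clo(λx. (x x), {loop↦0}), 4↦clo(λx. (x x), {loop↦0}), 5↦clo(λx. (x x), {loop↦0})} | K=∅]
t=18: [C=x | E={x↦5, loop↦0} | S={0↦3, 1↦clo(λx. (x x), {loop↦0}), 2↦clo(λx. (x x), {loop↦0}), 3↦clo(λx. (x x), {loop↦0}), 4↦clo(λx. (x x), {loop↦0}), 5↦clo(λx. (x x), {loop↦0})} | K=[arg]]
→ 18 transitions taken and the configuration is still not final: no result within 18 steps

Answer: DIVERGES (no final state within 18 steps)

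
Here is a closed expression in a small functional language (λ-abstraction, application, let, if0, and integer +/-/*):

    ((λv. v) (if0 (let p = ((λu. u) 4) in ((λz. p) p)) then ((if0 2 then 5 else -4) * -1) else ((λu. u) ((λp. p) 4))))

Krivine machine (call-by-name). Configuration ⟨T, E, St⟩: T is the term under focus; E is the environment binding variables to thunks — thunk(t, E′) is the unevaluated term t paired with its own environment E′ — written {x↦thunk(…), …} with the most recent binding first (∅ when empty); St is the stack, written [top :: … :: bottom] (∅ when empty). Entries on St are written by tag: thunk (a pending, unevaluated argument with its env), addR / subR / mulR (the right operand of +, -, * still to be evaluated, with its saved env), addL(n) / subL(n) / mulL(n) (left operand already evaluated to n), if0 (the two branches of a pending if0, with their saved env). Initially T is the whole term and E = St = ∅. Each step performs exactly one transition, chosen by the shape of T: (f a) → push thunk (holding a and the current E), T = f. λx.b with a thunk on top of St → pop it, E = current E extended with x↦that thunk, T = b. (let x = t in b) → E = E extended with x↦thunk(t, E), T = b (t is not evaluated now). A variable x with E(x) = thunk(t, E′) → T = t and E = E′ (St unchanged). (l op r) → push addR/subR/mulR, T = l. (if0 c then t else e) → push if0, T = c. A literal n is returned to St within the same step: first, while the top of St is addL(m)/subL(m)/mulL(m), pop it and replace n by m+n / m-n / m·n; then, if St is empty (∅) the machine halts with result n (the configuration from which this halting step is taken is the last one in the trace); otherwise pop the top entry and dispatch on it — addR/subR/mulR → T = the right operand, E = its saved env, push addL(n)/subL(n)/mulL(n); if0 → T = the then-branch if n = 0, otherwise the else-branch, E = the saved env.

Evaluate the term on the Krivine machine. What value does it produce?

Answer: 4

Execution trace:
0. [T=((λv. v) (if0 (let p = ((λu. u) 4) in ((λz. p) p)) then ((if0 2 then 5 else -4) * -1) else ((λu. u) ((λp. p) 4)))) | E=∅ | St=∅]
1. [T=(λv. v) | E=∅ | St=[thunk]]
2. [T=v | E={v↦thunk((if0 (let p = ((λu. u) 4) in ((λz. p) p)) then ((if0 2 then 5 else -4) * -1) else ((λu. u) ((λp. p) 4))), ∅)} | St=∅]
3. [T=(if0 (let p = ((λu. u) 4) in ((λz. p) p)) then ((if0 2 then 5 else -4) * -1) else ((λu. u) ((λp. p) 4))) | E=∅ | St=∅]
4. [T=(let p = ((λu. u) 4) in ((λz. p) p)) | E=∅ | St=[if0]]
5. [T=((λz. p) p) | E={p↦thunk(((λu. u) 4), ∅)} | St=[if0]]
6. [T=(λz. p) | E={p↦thunk(((λu. u) 4), ∅)} | St=[thunk :: if0]]
7. [T=p | E={z↦thunk(p, {p↦thunk(((λu. u) 4), ∅)}), p↦thunk(((λu. u) 4), ∅)} | St=[if0]]
8. [T=((λu. u) 4) | E=∅ | St=[if0]]
9. [T=(λu. u) | E=∅ | St=[thunk :: if0]]
10. [T=u | E={u↦thunk(4, ∅)} | St=[if0]]
11. [T=4 | E=∅ | St=[if0]]
12. [T=((λu. u) ((λp. p) 4)) | E=∅ | St=∅]
13. [T=(λu. u) | E=∅ | St=[thunk]]
14. [T=u | E={u↦thunk(((λp. p) 4), ∅)} | St=∅]
15. [T=((λp. p) 4) | E=∅ | St=∅]
16. [T=(λp. p) | E=∅ | St=[thunk]]
17. [T=p | E={p↦thunk(4, ∅)} | St=∅]
18. [T=4 | E=∅ | St=∅]
→ final value 4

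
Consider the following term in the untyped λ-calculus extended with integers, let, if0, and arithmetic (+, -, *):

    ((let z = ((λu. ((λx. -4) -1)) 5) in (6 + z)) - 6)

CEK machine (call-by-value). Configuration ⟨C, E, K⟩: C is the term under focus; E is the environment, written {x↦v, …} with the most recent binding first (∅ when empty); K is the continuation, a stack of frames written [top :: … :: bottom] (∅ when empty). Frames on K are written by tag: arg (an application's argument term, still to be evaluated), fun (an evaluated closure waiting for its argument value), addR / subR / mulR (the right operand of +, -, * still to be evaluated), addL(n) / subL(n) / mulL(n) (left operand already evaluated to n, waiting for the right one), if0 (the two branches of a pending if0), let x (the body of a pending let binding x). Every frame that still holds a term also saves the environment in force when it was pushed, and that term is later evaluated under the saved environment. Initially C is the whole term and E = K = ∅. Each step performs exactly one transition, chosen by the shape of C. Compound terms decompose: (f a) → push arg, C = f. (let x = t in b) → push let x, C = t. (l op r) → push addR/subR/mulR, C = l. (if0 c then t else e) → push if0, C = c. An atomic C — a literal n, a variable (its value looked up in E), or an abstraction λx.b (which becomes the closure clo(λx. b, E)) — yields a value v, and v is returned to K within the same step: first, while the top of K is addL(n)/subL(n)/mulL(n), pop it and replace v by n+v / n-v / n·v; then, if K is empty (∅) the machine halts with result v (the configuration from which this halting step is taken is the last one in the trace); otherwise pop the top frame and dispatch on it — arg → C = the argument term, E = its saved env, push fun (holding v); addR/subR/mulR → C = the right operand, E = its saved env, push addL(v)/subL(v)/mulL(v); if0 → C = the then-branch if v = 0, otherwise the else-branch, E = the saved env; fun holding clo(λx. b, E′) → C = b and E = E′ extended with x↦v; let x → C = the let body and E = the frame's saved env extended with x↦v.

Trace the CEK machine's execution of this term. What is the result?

t=0: ⟨C=((let z = ((λu. ((λx. -4) -1)) 5) in (6 + z)) - 6); E=∅; K=∅⟩
t=1: ⟨C=(let z = ((λu. ((λx. -4) -1)) 5) in (6 + z)); E=∅; K=[subR]⟩
t=2: ⟨C=((λu. ((λx. -4) -1)) 5); E=∅; K=[let z :: subR]⟩
t=3: ⟨C=(λu. ((λx. -4) -1)); E=∅; K=[arg :: let z :: subR]⟩
t=4: ⟨C=5; E=∅; K=[fun :: let z :: subR]⟩
t=5: ⟨C=((λx. -4) -1); E={u↦5}; K=[let z :: subR]⟩
t=6: ⟨C=(λx. -4); E={u↦5}; K=[arg :: let z :: subR]⟩
t=7: ⟨C=-1; E={u↦5}; K=[fun :: let z :: subR]⟩
t=8: ⟨C=-4; E={x↦-1, u↦5}; K=[let z :: subR]⟩
t=9: ⟨C=(6 + z); E={z↦-4}; K=[subR]⟩
t=10: ⟨C=6; E={z↦-4}; K=[addR :: subR]⟩
t=11: ⟨C=z; E={z↦-4}; K=[addL(6) :: subR]⟩
t=12: ⟨C=6; E=∅; K=[subL(2)]⟩
→ final value -4

Answer: -4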